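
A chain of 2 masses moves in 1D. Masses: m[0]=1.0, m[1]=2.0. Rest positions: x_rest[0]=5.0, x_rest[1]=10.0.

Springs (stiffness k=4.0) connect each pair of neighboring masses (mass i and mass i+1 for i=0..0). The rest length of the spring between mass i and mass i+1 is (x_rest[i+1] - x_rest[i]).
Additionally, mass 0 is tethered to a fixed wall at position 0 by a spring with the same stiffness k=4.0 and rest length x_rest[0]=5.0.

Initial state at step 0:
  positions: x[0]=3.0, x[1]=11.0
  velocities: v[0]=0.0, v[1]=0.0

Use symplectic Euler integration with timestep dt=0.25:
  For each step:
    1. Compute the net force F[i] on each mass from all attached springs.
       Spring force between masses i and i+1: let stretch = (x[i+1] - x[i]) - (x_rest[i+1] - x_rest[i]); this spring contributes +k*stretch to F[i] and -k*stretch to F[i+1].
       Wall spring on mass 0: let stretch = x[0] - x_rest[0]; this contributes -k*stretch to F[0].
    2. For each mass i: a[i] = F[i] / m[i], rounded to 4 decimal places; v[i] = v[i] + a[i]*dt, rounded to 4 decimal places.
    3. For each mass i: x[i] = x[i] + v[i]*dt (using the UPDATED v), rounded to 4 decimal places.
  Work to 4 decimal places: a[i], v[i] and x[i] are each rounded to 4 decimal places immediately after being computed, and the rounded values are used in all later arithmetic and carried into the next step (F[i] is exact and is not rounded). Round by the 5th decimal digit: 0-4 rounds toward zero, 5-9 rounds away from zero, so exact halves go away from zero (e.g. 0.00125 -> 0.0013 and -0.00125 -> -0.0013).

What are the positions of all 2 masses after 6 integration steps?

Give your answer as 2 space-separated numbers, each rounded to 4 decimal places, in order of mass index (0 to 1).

Answer: 4.2567 10.2288

Derivation:
Step 0: x=[3.0000 11.0000] v=[0.0000 0.0000]
Step 1: x=[4.2500 10.6250] v=[5.0000 -1.5000]
Step 2: x=[6.0313 10.0781] v=[7.1250 -2.1875]
Step 3: x=[7.3164 9.6504] v=[5.1405 -1.7109]
Step 4: x=[7.3559 9.5559] v=[0.1581 -0.3779]
Step 5: x=[6.1065 9.8114] v=[-4.9978 1.0221]
Step 6: x=[4.2567 10.2288] v=[-7.3994 1.6697]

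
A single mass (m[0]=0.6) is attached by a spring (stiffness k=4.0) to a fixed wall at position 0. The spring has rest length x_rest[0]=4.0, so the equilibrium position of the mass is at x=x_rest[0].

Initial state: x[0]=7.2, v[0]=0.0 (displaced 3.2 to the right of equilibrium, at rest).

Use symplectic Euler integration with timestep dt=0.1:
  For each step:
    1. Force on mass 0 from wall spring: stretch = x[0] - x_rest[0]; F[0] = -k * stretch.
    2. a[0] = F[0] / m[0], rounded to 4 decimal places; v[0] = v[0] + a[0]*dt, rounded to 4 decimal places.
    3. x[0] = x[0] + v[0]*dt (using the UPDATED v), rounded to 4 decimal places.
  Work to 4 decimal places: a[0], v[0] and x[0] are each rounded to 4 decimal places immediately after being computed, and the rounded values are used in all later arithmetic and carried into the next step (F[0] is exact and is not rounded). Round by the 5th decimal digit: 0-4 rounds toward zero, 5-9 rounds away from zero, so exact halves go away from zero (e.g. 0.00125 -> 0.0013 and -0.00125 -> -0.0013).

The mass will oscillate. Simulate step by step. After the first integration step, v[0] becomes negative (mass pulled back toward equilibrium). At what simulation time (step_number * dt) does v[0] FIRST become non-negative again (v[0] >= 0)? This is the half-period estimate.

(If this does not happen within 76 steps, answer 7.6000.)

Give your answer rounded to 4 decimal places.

Answer: 1.3000

Derivation:
Step 0: x=[7.2000] v=[0.0000]
Step 1: x=[6.9867] v=[-2.1333]
Step 2: x=[6.5743] v=[-4.1244]
Step 3: x=[5.9902] v=[-5.8406]
Step 4: x=[5.2735] v=[-7.1674]
Step 5: x=[4.4719] v=[-8.0164]
Step 6: x=[3.6388] v=[-8.3310]
Step 7: x=[2.8298] v=[-8.0902]
Step 8: x=[2.0988] v=[-7.3101]
Step 9: x=[1.4945] v=[-6.0426]
Step 10: x=[1.0573] v=[-4.3723]
Step 11: x=[0.8163] v=[-2.4105]
Step 12: x=[0.7875] v=[-0.2880]
Step 13: x=[0.9729] v=[1.8537]
First v>=0 after going negative at step 13, time=1.3000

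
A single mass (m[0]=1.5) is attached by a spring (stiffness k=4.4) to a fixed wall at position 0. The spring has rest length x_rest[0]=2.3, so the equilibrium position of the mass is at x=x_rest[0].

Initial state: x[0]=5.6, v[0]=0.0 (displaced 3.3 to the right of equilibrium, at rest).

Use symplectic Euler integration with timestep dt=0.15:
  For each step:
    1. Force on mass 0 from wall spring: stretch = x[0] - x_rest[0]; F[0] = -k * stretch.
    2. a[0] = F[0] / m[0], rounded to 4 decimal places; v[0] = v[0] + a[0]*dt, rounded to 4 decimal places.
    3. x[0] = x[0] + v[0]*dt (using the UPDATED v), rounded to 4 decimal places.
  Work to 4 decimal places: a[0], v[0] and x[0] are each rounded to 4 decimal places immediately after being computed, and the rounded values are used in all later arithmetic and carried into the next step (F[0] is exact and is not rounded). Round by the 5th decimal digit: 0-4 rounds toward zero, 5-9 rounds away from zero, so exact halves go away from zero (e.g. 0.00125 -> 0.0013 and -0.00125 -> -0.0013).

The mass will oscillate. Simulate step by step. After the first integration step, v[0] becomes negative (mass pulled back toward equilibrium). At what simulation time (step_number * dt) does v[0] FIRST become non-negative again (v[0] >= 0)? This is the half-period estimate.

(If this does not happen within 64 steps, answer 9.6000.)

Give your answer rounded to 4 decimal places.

Answer: 1.9500

Derivation:
Step 0: x=[5.6000] v=[0.0000]
Step 1: x=[5.3822] v=[-1.4520]
Step 2: x=[4.9610] v=[-2.8082]
Step 3: x=[4.3642] v=[-3.9790]
Step 4: x=[3.6311] v=[-4.8873]
Step 5: x=[2.8102] v=[-5.4730]
Step 6: x=[1.9556] v=[-5.6975]
Step 7: x=[1.1237] v=[-5.5460]
Step 8: x=[0.3694] v=[-5.0284]
Step 9: x=[-0.2574] v=[-4.1789]
Step 10: x=[-0.7154] v=[-3.0536]
Step 11: x=[-0.9744] v=[-1.7268]
Step 12: x=[-1.0173] v=[-0.2861]
Step 13: x=[-0.8413] v=[1.1735]
First v>=0 after going negative at step 13, time=1.9500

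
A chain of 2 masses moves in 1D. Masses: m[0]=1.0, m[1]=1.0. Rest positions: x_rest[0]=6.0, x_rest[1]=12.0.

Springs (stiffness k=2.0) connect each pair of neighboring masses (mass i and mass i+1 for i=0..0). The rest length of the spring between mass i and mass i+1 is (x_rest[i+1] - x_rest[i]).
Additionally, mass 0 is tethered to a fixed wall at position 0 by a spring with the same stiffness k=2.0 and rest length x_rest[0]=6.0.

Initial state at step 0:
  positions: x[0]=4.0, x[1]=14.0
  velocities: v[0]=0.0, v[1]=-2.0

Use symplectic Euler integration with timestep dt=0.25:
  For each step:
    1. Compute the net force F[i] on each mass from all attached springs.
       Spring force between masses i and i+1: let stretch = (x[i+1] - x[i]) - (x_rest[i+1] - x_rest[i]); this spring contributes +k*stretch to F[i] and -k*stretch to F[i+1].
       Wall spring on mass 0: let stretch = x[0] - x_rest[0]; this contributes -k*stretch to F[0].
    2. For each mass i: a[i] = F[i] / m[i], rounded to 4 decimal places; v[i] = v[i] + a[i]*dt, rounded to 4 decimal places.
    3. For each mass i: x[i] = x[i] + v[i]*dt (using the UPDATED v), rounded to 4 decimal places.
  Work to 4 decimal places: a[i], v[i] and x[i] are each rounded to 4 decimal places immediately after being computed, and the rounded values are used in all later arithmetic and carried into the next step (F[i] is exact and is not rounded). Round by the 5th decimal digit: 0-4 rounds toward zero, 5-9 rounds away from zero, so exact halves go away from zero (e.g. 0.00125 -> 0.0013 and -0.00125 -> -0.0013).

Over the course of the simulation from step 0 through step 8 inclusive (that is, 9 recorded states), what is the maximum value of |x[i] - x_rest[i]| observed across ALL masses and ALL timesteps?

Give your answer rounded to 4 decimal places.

Step 0: x=[4.0000 14.0000] v=[0.0000 -2.0000]
Step 1: x=[4.7500 13.0000] v=[3.0000 -4.0000]
Step 2: x=[5.9375 11.7188] v=[4.7500 -5.1250]
Step 3: x=[7.1055 10.4649] v=[4.6719 -5.0157]
Step 4: x=[7.8052 9.5411] v=[2.7989 -3.6954]
Step 5: x=[7.7463 9.1503] v=[-0.2358 -1.5634]
Step 6: x=[6.8946 9.3340] v=[-3.4070 0.7346]
Step 7: x=[5.4860 9.9627] v=[-5.6346 2.5149]
Step 8: x=[3.9512 10.7819] v=[-6.1393 3.2766]
Max displacement = 2.8497

Answer: 2.8497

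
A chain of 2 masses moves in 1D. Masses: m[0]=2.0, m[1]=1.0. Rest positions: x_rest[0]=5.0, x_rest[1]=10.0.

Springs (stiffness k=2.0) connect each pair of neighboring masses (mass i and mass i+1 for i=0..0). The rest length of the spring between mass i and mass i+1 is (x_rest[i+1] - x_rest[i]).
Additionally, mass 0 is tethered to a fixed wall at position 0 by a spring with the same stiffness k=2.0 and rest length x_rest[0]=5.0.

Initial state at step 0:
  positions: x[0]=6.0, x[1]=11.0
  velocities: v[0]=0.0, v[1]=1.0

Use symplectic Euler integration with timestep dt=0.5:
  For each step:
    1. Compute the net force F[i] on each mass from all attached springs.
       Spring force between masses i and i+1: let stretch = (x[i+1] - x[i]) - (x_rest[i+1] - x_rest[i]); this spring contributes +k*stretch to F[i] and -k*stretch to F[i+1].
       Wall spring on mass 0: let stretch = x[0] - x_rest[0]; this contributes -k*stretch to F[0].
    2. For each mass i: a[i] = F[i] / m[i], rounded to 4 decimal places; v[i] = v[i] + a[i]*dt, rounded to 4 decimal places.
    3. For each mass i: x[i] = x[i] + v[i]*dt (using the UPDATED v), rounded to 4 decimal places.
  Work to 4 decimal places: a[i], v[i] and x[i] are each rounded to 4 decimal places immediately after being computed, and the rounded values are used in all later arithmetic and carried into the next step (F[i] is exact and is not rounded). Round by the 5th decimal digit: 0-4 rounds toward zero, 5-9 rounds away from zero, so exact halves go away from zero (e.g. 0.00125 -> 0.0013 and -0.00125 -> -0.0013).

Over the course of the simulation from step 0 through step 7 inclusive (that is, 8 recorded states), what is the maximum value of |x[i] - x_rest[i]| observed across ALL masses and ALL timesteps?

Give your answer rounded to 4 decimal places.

Step 0: x=[6.0000 11.0000] v=[0.0000 1.0000]
Step 1: x=[5.7500 11.5000] v=[-0.5000 1.0000]
Step 2: x=[5.5000 11.6250] v=[-0.5000 0.2500]
Step 3: x=[5.4063 11.1875] v=[-0.1875 -0.8750]
Step 4: x=[5.4063 10.3594] v=[-0.0001 -1.6562]
Step 5: x=[5.2930 9.5548] v=[-0.2267 -1.6093]
Step 6: x=[4.9219 9.1193] v=[-0.7423 -0.8711]
Step 7: x=[4.3696 9.0851] v=[-1.1046 -0.0685]
Max displacement = 1.6250

Answer: 1.6250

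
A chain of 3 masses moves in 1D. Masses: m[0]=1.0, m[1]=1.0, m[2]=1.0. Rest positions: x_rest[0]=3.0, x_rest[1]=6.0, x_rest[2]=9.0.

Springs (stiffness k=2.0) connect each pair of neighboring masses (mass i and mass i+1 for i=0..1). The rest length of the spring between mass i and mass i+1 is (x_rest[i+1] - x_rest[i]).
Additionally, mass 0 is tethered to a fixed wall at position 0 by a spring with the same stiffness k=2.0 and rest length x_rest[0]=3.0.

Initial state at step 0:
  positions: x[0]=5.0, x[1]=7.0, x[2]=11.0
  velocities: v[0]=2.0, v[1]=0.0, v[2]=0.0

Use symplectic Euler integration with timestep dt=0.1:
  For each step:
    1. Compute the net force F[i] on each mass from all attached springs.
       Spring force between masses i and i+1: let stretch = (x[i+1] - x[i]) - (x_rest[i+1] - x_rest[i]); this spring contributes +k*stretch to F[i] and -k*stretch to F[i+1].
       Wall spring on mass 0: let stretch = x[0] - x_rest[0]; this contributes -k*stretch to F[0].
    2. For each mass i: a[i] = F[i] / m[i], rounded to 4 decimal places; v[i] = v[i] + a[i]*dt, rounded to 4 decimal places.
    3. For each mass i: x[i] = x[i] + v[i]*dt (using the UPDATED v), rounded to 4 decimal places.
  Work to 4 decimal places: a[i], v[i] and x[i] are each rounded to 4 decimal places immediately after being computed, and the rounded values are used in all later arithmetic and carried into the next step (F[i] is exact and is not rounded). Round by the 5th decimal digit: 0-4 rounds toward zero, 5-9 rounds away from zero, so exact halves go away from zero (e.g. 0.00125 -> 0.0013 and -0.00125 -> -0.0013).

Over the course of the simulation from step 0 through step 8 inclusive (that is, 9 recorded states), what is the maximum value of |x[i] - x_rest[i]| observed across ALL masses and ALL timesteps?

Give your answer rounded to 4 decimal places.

Step 0: x=[5.0000 7.0000 11.0000] v=[2.0000 0.0000 0.0000]
Step 1: x=[5.1400 7.0400 10.9800] v=[1.4000 0.4000 -0.2000]
Step 2: x=[5.2152 7.1208 10.9412] v=[0.7520 0.8080 -0.3880]
Step 3: x=[5.2242 7.2399 10.8860] v=[0.0901 1.1910 -0.5521]
Step 4: x=[5.1690 7.3916 10.8179] v=[-0.5516 1.5171 -0.6813]
Step 5: x=[5.0549 7.5674 10.7412] v=[-1.1409 1.7578 -0.7666]
Step 6: x=[4.8900 7.7564 10.6611] v=[-1.6494 1.8901 -0.8014]
Step 7: x=[4.6846 7.9462 10.5829] v=[-2.0541 1.8978 -0.7823]
Step 8: x=[4.4507 8.1235 10.5119] v=[-2.3387 1.7728 -0.7096]
Max displacement = 2.2242

Answer: 2.2242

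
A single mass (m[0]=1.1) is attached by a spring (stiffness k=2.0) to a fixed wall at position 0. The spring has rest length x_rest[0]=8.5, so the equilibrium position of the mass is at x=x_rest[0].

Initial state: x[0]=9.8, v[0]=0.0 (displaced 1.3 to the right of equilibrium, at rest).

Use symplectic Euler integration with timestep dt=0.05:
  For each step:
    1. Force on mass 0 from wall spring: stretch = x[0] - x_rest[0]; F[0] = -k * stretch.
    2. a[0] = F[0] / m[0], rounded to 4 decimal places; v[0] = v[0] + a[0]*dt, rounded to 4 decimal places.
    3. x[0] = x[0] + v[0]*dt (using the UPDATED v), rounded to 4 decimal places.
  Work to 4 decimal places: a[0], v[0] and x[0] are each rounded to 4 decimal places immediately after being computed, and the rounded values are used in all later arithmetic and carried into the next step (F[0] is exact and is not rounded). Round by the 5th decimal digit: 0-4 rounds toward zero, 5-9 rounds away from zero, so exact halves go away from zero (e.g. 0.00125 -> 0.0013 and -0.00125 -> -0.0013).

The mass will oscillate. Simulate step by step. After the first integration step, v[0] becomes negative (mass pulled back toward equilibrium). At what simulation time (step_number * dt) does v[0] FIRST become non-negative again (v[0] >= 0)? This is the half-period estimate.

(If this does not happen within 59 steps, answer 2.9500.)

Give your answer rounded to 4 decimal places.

Answer: 2.3500

Derivation:
Step 0: x=[9.8000] v=[0.0000]
Step 1: x=[9.7941] v=[-0.1182]
Step 2: x=[9.7823] v=[-0.2358]
Step 3: x=[9.7647] v=[-0.3524]
Step 4: x=[9.7413] v=[-0.4674]
Step 5: x=[9.7123] v=[-0.5802]
Step 6: x=[9.6778] v=[-0.6904]
Step 7: x=[9.6379] v=[-0.7975]
Step 8: x=[9.5929] v=[-0.9009]
Step 9: x=[9.5429] v=[-1.0003]
Step 10: x=[9.4881] v=[-1.0951]
Step 11: x=[9.4289] v=[-1.1849]
Step 12: x=[9.3654] v=[-1.2693]
Step 13: x=[9.2980] v=[-1.3480]
Step 14: x=[9.2270] v=[-1.4205]
Step 15: x=[9.1527] v=[-1.4866]
Step 16: x=[9.0754] v=[-1.5459]
Step 17: x=[8.9955] v=[-1.5982]
Step 18: x=[8.9133] v=[-1.6432]
Step 19: x=[8.8293] v=[-1.6808]
Step 20: x=[8.7438] v=[-1.7107]
Step 21: x=[8.6572] v=[-1.7329]
Step 22: x=[8.5698] v=[-1.7472]
Step 23: x=[8.4821] v=[-1.7535]
Step 24: x=[8.3945] v=[-1.7519]
Step 25: x=[8.3074] v=[-1.7423]
Step 26: x=[8.2212] v=[-1.7248]
Step 27: x=[8.1362] v=[-1.6995]
Step 28: x=[8.0529] v=[-1.6664]
Step 29: x=[7.9716] v=[-1.6258]
Step 30: x=[7.8927] v=[-1.5778]
Step 31: x=[7.8166] v=[-1.5226]
Step 32: x=[7.7436] v=[-1.4605]
Step 33: x=[7.6740] v=[-1.3917]
Step 34: x=[7.6082] v=[-1.3166]
Step 35: x=[7.5464] v=[-1.2355]
Step 36: x=[7.4890] v=[-1.1488]
Step 37: x=[7.4362] v=[-1.0569]
Step 38: x=[7.3882] v=[-0.9602]
Step 39: x=[7.3452] v=[-0.8591]
Step 40: x=[7.3075] v=[-0.7541]
Step 41: x=[7.2752] v=[-0.6457]
Step 42: x=[7.2485] v=[-0.5344]
Step 43: x=[7.2275] v=[-0.4206]
Step 44: x=[7.2123] v=[-0.3049]
Step 45: x=[7.2029] v=[-0.1878]
Step 46: x=[7.1994] v=[-0.0699]
Step 47: x=[7.2018] v=[0.0483]
First v>=0 after going negative at step 47, time=2.3500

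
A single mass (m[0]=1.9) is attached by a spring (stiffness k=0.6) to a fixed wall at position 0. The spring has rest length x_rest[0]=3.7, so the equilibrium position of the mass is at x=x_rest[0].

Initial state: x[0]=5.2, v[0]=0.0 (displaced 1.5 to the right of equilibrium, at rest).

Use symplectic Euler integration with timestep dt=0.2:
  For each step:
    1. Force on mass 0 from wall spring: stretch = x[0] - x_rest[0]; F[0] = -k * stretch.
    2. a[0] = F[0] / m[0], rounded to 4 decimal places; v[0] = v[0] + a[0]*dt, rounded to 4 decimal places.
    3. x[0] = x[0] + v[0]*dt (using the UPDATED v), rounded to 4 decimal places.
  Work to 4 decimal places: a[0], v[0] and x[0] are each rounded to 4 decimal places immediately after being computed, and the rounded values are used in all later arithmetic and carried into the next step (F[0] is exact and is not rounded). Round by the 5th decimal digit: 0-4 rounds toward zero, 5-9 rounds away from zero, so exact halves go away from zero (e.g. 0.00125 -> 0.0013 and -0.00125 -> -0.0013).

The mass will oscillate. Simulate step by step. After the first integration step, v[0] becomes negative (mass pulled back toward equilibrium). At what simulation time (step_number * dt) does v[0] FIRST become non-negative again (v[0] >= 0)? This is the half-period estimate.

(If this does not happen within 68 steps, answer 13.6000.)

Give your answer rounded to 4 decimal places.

Answer: 5.6000

Derivation:
Step 0: x=[5.2000] v=[0.0000]
Step 1: x=[5.1811] v=[-0.0947]
Step 2: x=[5.1435] v=[-0.1882]
Step 3: x=[5.0876] v=[-0.2794]
Step 4: x=[5.0142] v=[-0.3670]
Step 5: x=[4.9242] v=[-0.4500]
Step 6: x=[4.8187] v=[-0.5273]
Step 7: x=[4.6991] v=[-0.5980]
Step 8: x=[4.5669] v=[-0.6611]
Step 9: x=[4.4237] v=[-0.7159]
Step 10: x=[4.2714] v=[-0.7616]
Step 11: x=[4.1119] v=[-0.7977]
Step 12: x=[3.9472] v=[-0.8237]
Step 13: x=[3.7793] v=[-0.8393]
Step 14: x=[3.6104] v=[-0.8443]
Step 15: x=[3.4427] v=[-0.8386]
Step 16: x=[3.2782] v=[-0.8223]
Step 17: x=[3.1191] v=[-0.7957]
Step 18: x=[2.9673] v=[-0.7590]
Step 19: x=[2.8248] v=[-0.7127]
Step 20: x=[2.6933] v=[-0.6574]
Step 21: x=[2.5745] v=[-0.5938]
Step 22: x=[2.4700] v=[-0.5227]
Step 23: x=[2.3810] v=[-0.4450]
Step 24: x=[2.3087] v=[-0.3617]
Step 25: x=[2.2539] v=[-0.2738]
Step 26: x=[2.2174] v=[-0.1825]
Step 27: x=[2.1996] v=[-0.0889]
Step 28: x=[2.2008] v=[0.0059]
First v>=0 after going negative at step 28, time=5.6000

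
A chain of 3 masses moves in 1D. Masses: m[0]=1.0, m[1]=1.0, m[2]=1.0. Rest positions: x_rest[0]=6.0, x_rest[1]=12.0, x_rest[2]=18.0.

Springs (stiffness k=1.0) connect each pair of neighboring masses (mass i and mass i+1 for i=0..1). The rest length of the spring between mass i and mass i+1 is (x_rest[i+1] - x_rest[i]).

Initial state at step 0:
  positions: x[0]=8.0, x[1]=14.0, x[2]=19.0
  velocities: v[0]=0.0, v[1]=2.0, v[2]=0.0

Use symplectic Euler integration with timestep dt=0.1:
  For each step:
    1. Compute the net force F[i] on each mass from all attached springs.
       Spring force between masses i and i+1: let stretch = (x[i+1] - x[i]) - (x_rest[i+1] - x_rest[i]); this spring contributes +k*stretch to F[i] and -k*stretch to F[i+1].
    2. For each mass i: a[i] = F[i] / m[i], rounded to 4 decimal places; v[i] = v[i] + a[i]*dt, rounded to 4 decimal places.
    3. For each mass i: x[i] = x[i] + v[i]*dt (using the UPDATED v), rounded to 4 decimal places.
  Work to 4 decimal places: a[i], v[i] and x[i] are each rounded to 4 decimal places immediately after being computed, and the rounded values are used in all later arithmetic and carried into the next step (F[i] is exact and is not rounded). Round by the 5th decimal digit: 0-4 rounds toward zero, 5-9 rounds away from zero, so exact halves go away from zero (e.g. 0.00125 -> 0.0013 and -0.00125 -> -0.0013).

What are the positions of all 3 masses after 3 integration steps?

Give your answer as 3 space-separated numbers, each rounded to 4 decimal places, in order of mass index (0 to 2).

Step 0: x=[8.0000 14.0000 19.0000] v=[0.0000 2.0000 0.0000]
Step 1: x=[8.0000 14.1900 19.0100] v=[0.0000 1.9000 0.1000]
Step 2: x=[8.0019 14.3663 19.0318] v=[0.0190 1.7630 0.2180]
Step 3: x=[8.0074 14.5256 19.0670] v=[0.0554 1.5931 0.3515]

Answer: 8.0074 14.5256 19.0670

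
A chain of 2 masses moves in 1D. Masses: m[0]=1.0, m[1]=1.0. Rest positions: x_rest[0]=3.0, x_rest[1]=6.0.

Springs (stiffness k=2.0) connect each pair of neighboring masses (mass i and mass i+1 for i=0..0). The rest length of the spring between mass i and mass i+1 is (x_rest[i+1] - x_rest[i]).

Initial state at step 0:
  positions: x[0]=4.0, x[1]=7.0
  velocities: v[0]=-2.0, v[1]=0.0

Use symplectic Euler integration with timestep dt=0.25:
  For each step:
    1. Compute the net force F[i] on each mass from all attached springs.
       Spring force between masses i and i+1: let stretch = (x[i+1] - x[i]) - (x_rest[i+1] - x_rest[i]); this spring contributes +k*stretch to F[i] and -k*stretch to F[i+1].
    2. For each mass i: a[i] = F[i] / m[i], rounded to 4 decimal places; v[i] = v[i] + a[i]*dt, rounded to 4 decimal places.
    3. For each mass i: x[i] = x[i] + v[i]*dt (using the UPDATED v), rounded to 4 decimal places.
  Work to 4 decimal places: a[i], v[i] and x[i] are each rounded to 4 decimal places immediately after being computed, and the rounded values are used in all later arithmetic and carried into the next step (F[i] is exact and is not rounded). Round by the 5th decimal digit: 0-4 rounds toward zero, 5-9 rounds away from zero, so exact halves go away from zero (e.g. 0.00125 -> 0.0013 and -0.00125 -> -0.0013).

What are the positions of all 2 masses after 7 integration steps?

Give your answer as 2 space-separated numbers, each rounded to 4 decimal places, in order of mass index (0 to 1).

Step 0: x=[4.0000 7.0000] v=[-2.0000 0.0000]
Step 1: x=[3.5000 7.0000] v=[-2.0000 0.0000]
Step 2: x=[3.0625 6.9375] v=[-1.7500 -0.2500]
Step 3: x=[2.7344 6.7656] v=[-1.3125 -0.6875]
Step 4: x=[2.5352 6.4648] v=[-0.7969 -1.2031]
Step 5: x=[2.4522 6.0478] v=[-0.3321 -1.6679]
Step 6: x=[2.4436 5.5564] v=[-0.0343 -1.9657]
Step 7: x=[2.4491 5.0509] v=[0.0221 -2.0221]

Answer: 2.4491 5.0509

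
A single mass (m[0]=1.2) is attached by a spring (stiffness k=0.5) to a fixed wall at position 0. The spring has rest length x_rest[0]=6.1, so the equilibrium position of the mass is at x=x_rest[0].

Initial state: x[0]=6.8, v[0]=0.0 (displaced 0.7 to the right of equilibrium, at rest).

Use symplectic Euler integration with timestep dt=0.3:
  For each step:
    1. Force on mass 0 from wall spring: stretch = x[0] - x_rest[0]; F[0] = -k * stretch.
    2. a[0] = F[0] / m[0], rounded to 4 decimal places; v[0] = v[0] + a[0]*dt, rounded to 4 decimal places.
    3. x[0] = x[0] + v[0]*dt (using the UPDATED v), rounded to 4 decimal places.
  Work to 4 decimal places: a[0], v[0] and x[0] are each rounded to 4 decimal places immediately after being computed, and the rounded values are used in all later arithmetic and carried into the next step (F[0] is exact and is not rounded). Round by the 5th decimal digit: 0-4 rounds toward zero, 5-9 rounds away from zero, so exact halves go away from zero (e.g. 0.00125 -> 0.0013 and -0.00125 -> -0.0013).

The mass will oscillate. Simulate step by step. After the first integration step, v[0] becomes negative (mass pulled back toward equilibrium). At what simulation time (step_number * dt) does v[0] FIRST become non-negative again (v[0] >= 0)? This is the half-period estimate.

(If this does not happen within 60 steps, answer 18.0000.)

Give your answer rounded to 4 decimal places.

Answer: 5.1000

Derivation:
Step 0: x=[6.8000] v=[0.0000]
Step 1: x=[6.7738] v=[-0.0875]
Step 2: x=[6.7223] v=[-0.1717]
Step 3: x=[6.6475] v=[-0.2495]
Step 4: x=[6.5521] v=[-0.3179]
Step 5: x=[6.4398] v=[-0.3744]
Step 6: x=[6.3147] v=[-0.4169]
Step 7: x=[6.1816] v=[-0.4438]
Step 8: x=[6.0454] v=[-0.4540]
Step 9: x=[5.9112] v=[-0.4472]
Step 10: x=[5.7841] v=[-0.4236]
Step 11: x=[5.6689] v=[-0.3841]
Step 12: x=[5.5698] v=[-0.3302]
Step 13: x=[5.4906] v=[-0.2639]
Step 14: x=[5.4343] v=[-0.1877]
Step 15: x=[5.4030] v=[-0.1045]
Step 16: x=[5.3978] v=[-0.0174]
Step 17: x=[5.4189] v=[0.0704]
First v>=0 after going negative at step 17, time=5.1000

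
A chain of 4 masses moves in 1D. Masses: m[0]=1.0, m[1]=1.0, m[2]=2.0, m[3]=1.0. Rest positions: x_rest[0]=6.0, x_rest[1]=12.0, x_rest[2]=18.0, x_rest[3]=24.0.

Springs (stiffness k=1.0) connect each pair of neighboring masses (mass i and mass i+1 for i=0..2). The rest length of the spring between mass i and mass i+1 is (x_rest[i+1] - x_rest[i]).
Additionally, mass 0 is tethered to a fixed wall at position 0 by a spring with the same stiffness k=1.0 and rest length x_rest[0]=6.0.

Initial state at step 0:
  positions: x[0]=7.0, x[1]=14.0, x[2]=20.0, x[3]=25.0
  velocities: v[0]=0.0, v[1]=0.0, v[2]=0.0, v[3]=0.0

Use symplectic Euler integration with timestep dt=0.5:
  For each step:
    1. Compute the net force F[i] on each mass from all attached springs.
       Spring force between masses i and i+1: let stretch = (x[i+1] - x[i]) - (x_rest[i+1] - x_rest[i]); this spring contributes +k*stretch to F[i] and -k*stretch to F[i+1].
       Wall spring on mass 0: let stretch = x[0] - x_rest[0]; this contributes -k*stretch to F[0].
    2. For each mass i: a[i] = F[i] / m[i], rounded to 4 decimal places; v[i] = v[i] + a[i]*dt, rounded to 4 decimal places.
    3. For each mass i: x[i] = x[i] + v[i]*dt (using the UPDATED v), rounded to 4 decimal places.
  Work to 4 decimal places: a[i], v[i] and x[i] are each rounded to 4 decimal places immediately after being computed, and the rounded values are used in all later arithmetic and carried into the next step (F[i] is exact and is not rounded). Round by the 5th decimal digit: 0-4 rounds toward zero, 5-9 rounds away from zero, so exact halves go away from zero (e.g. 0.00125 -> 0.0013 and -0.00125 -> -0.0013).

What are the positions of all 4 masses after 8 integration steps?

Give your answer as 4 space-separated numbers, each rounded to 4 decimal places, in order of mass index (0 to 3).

Answer: 5.6803 12.0496 18.7397 24.5662

Derivation:
Step 0: x=[7.0000 14.0000 20.0000 25.0000] v=[0.0000 0.0000 0.0000 0.0000]
Step 1: x=[7.0000 13.7500 19.8750 25.2500] v=[0.0000 -0.5000 -0.2500 0.5000]
Step 2: x=[6.9375 13.3438 19.6563 25.6563] v=[-0.1250 -0.8125 -0.4375 0.8125]
Step 3: x=[6.7422 12.9141 19.3985 26.0626] v=[-0.3906 -0.8594 -0.5157 0.8125]
Step 4: x=[6.4043 12.5625 19.1631 26.3029] v=[-0.6758 -0.7032 -0.4708 0.4805]
Step 5: x=[6.0049 12.3215 18.9951 26.2582] v=[-0.7989 -0.4820 -0.3360 -0.0894]
Step 6: x=[5.6834 12.1698 18.9008 25.8977] v=[-0.6431 -0.3035 -0.1886 -0.7210]
Step 7: x=[5.5626 12.0792 18.8398 25.2880] v=[-0.2416 -0.1812 -0.1221 -1.2195]
Step 8: x=[5.6803 12.0496 18.7397 24.5662] v=[0.2354 -0.0592 -0.2002 -1.4436]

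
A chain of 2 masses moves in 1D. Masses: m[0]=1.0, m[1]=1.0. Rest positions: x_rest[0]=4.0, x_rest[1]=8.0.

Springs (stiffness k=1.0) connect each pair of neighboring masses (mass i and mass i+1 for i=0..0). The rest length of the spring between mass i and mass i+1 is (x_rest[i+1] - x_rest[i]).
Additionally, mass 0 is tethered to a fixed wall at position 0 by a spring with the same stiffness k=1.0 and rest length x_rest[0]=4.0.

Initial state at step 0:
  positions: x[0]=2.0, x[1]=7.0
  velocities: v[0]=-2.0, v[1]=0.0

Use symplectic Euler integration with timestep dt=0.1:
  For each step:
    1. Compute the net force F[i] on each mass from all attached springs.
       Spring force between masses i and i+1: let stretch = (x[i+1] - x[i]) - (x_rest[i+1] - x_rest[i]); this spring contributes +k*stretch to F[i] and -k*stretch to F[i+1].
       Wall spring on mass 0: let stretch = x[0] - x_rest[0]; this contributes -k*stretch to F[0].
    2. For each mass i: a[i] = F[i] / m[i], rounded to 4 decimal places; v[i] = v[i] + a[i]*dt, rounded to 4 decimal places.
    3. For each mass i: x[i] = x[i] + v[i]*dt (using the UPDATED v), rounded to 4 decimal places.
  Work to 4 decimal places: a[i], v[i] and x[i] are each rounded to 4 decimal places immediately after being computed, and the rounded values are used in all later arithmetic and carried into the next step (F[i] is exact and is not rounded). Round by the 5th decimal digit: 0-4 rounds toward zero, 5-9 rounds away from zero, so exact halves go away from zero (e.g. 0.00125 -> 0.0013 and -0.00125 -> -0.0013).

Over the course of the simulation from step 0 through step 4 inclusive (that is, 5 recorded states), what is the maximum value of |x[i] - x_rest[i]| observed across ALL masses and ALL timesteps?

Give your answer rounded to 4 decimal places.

Step 0: x=[2.0000 7.0000] v=[-2.0000 0.0000]
Step 1: x=[1.8300 6.9900] v=[-1.7000 -0.1000]
Step 2: x=[1.6933 6.9684] v=[-1.3670 -0.2160]
Step 3: x=[1.5924 6.9341] v=[-1.0088 -0.3435]
Step 4: x=[1.5290 6.8863] v=[-0.6339 -0.4777]
Max displacement = 2.4710

Answer: 2.4710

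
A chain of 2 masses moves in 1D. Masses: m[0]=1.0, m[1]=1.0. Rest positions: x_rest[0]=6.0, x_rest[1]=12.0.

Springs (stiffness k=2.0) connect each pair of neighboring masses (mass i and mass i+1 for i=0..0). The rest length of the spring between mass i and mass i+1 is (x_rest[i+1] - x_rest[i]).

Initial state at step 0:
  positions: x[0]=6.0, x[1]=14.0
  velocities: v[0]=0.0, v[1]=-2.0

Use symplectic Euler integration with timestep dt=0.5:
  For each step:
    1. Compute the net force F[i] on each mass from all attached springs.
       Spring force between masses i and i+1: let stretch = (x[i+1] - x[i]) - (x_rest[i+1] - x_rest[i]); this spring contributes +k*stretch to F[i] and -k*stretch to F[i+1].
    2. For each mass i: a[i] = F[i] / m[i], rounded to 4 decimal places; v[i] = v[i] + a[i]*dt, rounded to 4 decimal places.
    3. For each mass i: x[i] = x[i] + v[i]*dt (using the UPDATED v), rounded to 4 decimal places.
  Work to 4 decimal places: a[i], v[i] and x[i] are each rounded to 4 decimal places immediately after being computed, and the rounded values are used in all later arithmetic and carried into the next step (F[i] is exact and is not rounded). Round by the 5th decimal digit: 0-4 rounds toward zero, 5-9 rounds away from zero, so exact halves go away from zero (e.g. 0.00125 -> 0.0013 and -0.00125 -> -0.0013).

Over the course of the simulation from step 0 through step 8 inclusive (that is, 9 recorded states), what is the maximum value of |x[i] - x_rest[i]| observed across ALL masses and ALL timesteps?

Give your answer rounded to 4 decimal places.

Step 0: x=[6.0000 14.0000] v=[0.0000 -2.0000]
Step 1: x=[7.0000 12.0000] v=[2.0000 -4.0000]
Step 2: x=[7.5000 10.5000] v=[1.0000 -3.0000]
Step 3: x=[6.5000 10.5000] v=[-2.0000 0.0000]
Step 4: x=[4.5000 11.5000] v=[-4.0000 2.0000]
Step 5: x=[3.0000 12.0000] v=[-3.0000 1.0000]
Step 6: x=[3.0000 11.0000] v=[0.0000 -2.0000]
Step 7: x=[4.0000 9.0000] v=[2.0000 -4.0000]
Step 8: x=[4.5000 7.5000] v=[1.0000 -3.0000]
Max displacement = 4.5000

Answer: 4.5000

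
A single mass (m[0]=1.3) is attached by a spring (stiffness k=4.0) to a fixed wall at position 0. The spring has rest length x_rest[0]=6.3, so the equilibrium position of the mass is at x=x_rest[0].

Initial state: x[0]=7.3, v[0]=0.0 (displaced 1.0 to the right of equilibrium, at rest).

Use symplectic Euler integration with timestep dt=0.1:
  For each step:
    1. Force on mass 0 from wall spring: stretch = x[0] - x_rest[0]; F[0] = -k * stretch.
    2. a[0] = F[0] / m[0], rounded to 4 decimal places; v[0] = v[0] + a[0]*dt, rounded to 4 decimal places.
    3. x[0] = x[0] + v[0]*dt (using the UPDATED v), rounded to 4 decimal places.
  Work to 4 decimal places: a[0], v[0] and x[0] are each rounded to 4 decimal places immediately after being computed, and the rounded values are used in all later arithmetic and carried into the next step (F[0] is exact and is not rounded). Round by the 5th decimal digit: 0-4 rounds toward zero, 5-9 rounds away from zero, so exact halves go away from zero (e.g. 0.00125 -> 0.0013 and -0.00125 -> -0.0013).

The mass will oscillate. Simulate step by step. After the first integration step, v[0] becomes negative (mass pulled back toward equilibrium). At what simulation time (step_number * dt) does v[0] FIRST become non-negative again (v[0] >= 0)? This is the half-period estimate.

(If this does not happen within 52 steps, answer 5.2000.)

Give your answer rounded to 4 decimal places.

Step 0: x=[7.3000] v=[0.0000]
Step 1: x=[7.2692] v=[-0.3077]
Step 2: x=[7.2086] v=[-0.6059]
Step 3: x=[7.1201] v=[-0.8855]
Step 4: x=[7.0063] v=[-1.1378]
Step 5: x=[6.8708] v=[-1.3551]
Step 6: x=[6.7177] v=[-1.5307]
Step 7: x=[6.5518] v=[-1.6592]
Step 8: x=[6.3781] v=[-1.7367]
Step 9: x=[6.2020] v=[-1.7607]
Step 10: x=[6.0289] v=[-1.7306]
Step 11: x=[5.8642] v=[-1.6472]
Step 12: x=[5.7129] v=[-1.5131]
Step 13: x=[5.5797] v=[-1.3325]
Step 14: x=[5.4686] v=[-1.1109]
Step 15: x=[5.3831] v=[-0.8551]
Step 16: x=[5.3258] v=[-0.5730]
Step 17: x=[5.2985] v=[-0.2733]
Step 18: x=[5.3020] v=[0.0349]
First v>=0 after going negative at step 18, time=1.8000

Answer: 1.8000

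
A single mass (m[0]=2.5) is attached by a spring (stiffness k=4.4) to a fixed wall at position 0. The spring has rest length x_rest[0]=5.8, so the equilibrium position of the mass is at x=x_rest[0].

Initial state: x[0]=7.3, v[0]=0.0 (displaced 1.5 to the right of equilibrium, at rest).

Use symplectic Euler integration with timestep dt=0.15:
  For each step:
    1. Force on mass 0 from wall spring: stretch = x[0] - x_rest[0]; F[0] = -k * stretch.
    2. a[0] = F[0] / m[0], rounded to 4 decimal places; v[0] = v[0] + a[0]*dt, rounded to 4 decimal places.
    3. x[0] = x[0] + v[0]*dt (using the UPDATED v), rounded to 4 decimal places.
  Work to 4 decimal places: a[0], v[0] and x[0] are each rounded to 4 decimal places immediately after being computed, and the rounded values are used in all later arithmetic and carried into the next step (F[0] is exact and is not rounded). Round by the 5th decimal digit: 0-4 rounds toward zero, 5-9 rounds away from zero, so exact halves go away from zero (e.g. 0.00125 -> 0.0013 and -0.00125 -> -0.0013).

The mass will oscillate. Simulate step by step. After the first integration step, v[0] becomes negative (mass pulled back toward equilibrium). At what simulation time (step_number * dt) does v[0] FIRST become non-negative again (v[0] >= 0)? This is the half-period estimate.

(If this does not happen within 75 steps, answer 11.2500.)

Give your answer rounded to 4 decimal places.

Answer: 2.4000

Derivation:
Step 0: x=[7.3000] v=[0.0000]
Step 1: x=[7.2406] v=[-0.3960]
Step 2: x=[7.1242] v=[-0.7763]
Step 3: x=[6.9553] v=[-1.1259]
Step 4: x=[6.7407] v=[-1.4309]
Step 5: x=[6.4888] v=[-1.6792]
Step 6: x=[6.2097] v=[-1.8610]
Step 7: x=[5.9143] v=[-1.9692]
Step 8: x=[5.6144] v=[-1.9994]
Step 9: x=[5.3218] v=[-1.9504]
Step 10: x=[5.0482] v=[-1.8242]
Step 11: x=[4.8043] v=[-1.6257]
Step 12: x=[4.5999] v=[-1.3628]
Step 13: x=[4.4430] v=[-1.0460]
Step 14: x=[4.3398] v=[-0.6878]
Step 15: x=[4.2945] v=[-0.3023]
Step 16: x=[4.3088] v=[0.0952]
First v>=0 after going negative at step 16, time=2.4000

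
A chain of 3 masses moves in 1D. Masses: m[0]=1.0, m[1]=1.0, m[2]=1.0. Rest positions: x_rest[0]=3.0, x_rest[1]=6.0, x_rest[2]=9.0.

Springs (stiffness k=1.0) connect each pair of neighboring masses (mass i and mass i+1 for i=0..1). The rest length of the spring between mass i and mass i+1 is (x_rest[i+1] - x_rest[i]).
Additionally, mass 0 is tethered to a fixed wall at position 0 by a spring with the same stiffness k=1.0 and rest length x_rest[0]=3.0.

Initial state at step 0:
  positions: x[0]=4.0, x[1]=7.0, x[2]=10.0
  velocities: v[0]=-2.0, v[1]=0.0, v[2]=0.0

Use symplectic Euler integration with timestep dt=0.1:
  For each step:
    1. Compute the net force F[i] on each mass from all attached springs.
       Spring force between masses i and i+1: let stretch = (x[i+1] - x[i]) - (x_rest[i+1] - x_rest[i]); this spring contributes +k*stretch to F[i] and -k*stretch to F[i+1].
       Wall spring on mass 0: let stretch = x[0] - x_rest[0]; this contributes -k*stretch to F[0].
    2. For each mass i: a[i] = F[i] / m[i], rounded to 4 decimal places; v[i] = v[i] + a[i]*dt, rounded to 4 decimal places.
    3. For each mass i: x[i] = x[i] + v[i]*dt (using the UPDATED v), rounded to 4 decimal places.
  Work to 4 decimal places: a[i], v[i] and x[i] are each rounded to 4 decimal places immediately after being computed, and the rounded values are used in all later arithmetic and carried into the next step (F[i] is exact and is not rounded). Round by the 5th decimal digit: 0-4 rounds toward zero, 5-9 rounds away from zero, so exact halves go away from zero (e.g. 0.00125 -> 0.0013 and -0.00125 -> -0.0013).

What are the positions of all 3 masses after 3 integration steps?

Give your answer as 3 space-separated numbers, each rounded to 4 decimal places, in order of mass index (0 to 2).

Step 0: x=[4.0000 7.0000 10.0000] v=[-2.0000 0.0000 0.0000]
Step 1: x=[3.7900 7.0000 10.0000] v=[-2.1000 0.0000 0.0000]
Step 2: x=[3.5742 6.9979 10.0000] v=[-2.1580 -0.0210 0.0000]
Step 3: x=[3.3569 6.9916 10.0000] v=[-2.1731 -0.0632 -0.0002]

Answer: 3.3569 6.9916 10.0000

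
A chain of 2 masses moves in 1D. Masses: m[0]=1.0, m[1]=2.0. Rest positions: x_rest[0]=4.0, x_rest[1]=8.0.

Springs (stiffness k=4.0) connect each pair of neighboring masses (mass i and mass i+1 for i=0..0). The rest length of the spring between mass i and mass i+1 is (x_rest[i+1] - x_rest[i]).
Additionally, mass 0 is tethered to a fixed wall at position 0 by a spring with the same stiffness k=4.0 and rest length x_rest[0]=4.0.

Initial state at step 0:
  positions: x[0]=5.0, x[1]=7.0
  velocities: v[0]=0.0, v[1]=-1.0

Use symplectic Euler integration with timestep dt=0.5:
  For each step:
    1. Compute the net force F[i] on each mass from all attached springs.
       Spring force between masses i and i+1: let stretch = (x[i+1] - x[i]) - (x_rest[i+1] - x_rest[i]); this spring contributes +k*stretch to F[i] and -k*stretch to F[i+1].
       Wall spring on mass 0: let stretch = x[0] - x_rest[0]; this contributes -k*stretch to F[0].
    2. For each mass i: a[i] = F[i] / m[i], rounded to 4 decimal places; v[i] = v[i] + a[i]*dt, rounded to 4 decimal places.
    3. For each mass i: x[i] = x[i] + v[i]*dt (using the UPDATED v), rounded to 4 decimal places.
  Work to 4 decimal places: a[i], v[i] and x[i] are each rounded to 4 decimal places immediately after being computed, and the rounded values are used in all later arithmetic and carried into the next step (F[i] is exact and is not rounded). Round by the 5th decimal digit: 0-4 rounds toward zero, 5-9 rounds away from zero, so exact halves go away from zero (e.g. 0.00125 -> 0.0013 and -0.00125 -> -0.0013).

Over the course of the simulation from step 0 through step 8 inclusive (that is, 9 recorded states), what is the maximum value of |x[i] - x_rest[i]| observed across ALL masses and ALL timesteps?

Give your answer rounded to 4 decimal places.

Answer: 2.2657

Derivation:
Step 0: x=[5.0000 7.0000] v=[0.0000 -1.0000]
Step 1: x=[2.0000 7.5000] v=[-6.0000 1.0000]
Step 2: x=[2.5000 7.2500] v=[1.0000 -0.5000]
Step 3: x=[5.2500 6.6250] v=[5.5000 -1.2500]
Step 4: x=[4.1250 7.3125] v=[-2.2500 1.3750]
Step 5: x=[2.0625 8.4063] v=[-4.1250 2.1875]
Step 6: x=[4.2813 8.3282] v=[4.4376 -0.1563]
Step 7: x=[6.2657 8.2266] v=[3.9688 -0.2032]
Step 8: x=[3.9453 9.1446] v=[-4.6408 1.8359]
Max displacement = 2.2657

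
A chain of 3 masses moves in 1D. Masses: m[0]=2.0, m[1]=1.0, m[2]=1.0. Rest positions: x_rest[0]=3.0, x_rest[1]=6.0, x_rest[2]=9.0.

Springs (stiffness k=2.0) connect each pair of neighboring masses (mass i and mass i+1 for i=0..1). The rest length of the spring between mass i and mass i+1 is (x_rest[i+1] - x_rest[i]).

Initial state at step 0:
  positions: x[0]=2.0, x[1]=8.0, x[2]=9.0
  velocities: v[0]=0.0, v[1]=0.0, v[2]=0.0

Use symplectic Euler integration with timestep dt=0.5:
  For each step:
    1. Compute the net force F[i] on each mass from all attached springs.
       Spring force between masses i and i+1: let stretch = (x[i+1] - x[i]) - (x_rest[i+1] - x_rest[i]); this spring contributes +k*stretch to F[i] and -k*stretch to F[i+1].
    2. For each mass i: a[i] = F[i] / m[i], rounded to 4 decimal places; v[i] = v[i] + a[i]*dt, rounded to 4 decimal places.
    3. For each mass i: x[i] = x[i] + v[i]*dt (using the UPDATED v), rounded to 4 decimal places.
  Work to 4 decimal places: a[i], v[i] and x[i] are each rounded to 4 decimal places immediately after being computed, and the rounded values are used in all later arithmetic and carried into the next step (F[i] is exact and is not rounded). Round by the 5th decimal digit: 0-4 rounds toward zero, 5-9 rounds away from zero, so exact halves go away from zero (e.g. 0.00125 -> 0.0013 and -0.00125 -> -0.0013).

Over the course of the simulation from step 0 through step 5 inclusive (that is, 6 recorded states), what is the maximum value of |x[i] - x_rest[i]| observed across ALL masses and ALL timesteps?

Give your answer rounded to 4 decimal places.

Step 0: x=[2.0000 8.0000 9.0000] v=[0.0000 0.0000 0.0000]
Step 1: x=[2.7500 5.5000 10.0000] v=[1.5000 -5.0000 2.0000]
Step 2: x=[3.4375 3.8750 10.2500] v=[1.3750 -3.2500 0.5000]
Step 3: x=[3.4844 5.2188 8.8125] v=[0.0938 2.6875 -2.8750]
Step 4: x=[3.2149 7.4922 7.0782] v=[-0.5390 4.5468 -3.4687]
Step 5: x=[3.2648 7.4200 7.0509] v=[0.0997 -0.1445 -0.0547]
Max displacement = 2.1250

Answer: 2.1250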